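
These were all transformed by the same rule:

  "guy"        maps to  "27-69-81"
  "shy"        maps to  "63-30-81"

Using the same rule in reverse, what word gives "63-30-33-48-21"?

g(#7)→27 and u(#21)→69: differences scale by 3, so n = 3·pos + 6. Each letter becomes 3×(its alphabet position, a=1..z=26) + 6.
Decoding 63-30-33-48-21: 63→(63−6)÷3=19=s, 30→(30−6)÷3=8=h, 33→(33−6)÷3=9=i, 48→(48−6)÷3=14=n, 21→(21−6)÷3=5=e.

shine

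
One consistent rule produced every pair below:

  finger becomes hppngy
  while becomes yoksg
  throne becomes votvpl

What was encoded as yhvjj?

watch

Shifts by position in finger: pos 0: f→h (+2), pos 1: i→p (+7), pos 2: n→p (+2), pos 3: g→n (+7) — repeating every 2. It's a Vigenère-style cipher with numeric key [2,7]: position i shifts by key[i mod 2].
Reversing it on yhvjj: y−2=w, h−7=a, v−2=t, j−7=c, j−2=h.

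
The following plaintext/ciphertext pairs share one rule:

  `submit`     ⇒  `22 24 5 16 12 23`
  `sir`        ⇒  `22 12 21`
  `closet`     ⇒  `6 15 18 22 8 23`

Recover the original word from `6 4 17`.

s is letter #19 and maps to 22: an offset of 3. The number is (letter's place in the alphabet, a=1) + 3.
Reversing it on 6 4 17: 6→(6−3)÷1=3=c, 4→(4−3)÷1=1=a, 17→(17−3)÷1=14=n.

can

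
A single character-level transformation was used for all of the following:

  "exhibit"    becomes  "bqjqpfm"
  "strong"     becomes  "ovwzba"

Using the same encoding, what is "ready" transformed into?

glimz

The output letters match the input read backwards, each shifted +8: exhibit reversed is tibihxe. Read the word backwards and shift each letter +8.
On ready: reverse → ydaer; then shift: y+8=g, d+8=l, a+8=i, e+8=m, r+8=z.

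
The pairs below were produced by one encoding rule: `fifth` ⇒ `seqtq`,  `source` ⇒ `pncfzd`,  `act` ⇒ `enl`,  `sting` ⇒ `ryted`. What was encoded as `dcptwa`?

pliers

The output letters match the input read backwards, each shifted +11: fifth reversed is htfif. Read the word backwards and shift each letter +11.
Undoing it on dcptwa: shift back: d−11=s, c−11=r, p−11=e, t−11=i, w−11=l, a−11=p → sreilp; then reverse → pliers.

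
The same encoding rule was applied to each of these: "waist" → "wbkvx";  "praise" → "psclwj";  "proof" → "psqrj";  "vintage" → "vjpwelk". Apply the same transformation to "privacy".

In waist: w→w is +0, a→b is +1, i→k is +2, s→v is +3 — the shift increases by 1 each position. Each letter shifts forward by its position index (0, 1, 2, …) — the shift grows by one for each successive letter.
Applying it to privacy: p+0=p, r+1=s, i+2=k, v+3=y, a+4=e, c+5=h, y+6=e.

pskyehe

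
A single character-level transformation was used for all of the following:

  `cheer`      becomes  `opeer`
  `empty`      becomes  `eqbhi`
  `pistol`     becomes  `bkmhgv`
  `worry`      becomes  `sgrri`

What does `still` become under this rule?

mhkvv

c(2)→o(14) and h(7)→p(15) fit y≡21x+24 (mod 26); the inverse of 21 mod 26 is 5. Each letter's alphabet position (a=0..z=25) is mapped through 21·x+24 mod 26 — an affine cipher.
Applying it to still: s(18)→21·18+24≡12=m; t(19)→21·19+24≡7=h; i(8)→21·8+24≡10=k; l(11)→21·11+24≡21=v; l(11)→21·11+24≡21=v (all mod 26).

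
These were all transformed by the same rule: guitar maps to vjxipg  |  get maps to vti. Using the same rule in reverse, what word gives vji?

gut

This is a Caesar cipher with shift 15.
Decoding vji: v−15=g, j−15=u, i−15=t.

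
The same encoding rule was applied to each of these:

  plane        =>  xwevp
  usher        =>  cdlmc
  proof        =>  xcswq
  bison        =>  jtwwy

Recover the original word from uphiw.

Shifts by position in plane: pos 0: p→x (+8), pos 1: l→w (+11), pos 2: a→e (+4), pos 3: n→v (+8), pos 4: e→p (+11) — repeating every 3. It's a Vigenère-style cipher with numeric key [8,11,4]: position i shifts by key[i mod 3].
Decoding uphiw: u−8=m, p−11=e, h−4=d, i−8=a, w−11=l.

medal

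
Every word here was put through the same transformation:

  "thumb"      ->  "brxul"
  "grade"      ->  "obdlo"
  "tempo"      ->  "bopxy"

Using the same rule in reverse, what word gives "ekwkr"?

watch

A repeating key of period 3 is used — shifts +8, +10, +3 over and over.
Undoing it on ekwkr: e−8=w, k−10=a, w−3=t, k−8=c, r−10=h.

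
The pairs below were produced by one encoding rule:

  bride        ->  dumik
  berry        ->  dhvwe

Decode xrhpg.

In bride: b→d is +2, r→u is +3, i→m is +4, d→i is +5 — the shift increases by 1 each position. Each letter shifts forward by (position + 2), i.e. 2, 3, 4, … — the shift grows by one for each successive letter.
Undoing it on xrhpg: x−2=v, r−3=o, h−4=d, p−5=k, g−6=a.

vodka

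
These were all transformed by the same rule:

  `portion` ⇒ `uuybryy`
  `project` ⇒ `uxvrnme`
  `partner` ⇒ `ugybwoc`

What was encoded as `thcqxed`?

obvious

The shift increases by 1 at each position, starting from +5: 5, 6, 7, ….
Reversing it on thcqxed: t−5=o, h−6=b, c−7=v, q−8=i, x−9=o, e−10=u, d−11=s.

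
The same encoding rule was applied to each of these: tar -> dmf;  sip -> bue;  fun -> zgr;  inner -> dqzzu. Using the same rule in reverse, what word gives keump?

The output letters match the input read backwards, each shifted +12: tar reversed is rat. Read the word backwards and shift each letter +12.
Decoding keump: shift back: k−12=y, e−12=s, u−12=i, m−12=a, p−12=d → ysiad; then reverse → daisy.

daisy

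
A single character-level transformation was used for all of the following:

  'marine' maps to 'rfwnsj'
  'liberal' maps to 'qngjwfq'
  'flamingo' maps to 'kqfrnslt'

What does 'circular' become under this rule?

hnwhzqfw

Compare letters: m→r is +5, a→f is +5, r→w is +5 — a constant shift. Every letter moves 5 places later in the alphabet, wrapping around z→a.
Applying it to circular: c+5=h, i+5=n, r+5=w, c+5=h, u+5=z, l+5=q, a+5=f, r+5=w.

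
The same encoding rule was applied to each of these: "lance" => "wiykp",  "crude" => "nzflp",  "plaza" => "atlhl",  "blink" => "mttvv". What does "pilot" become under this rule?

aqwwe

Shifts by position in lance: pos 0: l→w (+11), pos 1: a→i (+8), pos 2: n→y (+11), pos 3: c→k (+8) — repeating every 2. A repeating key of period 2 is used — shifts +11, +8 over and over.
On pilot: p+11=a, i+8=q, l+11=w, o+8=w, t+11=e.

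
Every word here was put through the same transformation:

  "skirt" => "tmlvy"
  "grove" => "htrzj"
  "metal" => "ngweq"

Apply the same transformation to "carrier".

dcuvnky

In skirt: s→t is +1, k→m is +2, i→l is +3, r→v is +4 — the shift increases by 1 each position. Each letter shifts forward by (position + 1), i.e. 1, 2, 3, … — the shift grows by one for each successive letter.
For carrier: c+1=d, a+2=c, r+3=u, r+4=v, i+5=n, e+6=k, r+7=y.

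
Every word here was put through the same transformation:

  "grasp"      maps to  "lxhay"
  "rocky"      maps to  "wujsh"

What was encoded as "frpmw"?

In grasp: g→l is +5, r→x is +6, a→h is +7, s→a is +8 — the shift increases by 1 each position. The shift increases by 1 at each position, starting from +5: 5, 6, 7, ….
Decoding frpmw: f−5=a, r−6=l, p−7=i, m−8=e, w−9=n.

alien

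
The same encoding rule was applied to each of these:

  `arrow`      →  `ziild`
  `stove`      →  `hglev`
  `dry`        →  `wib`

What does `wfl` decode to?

duo

Letters are reflected about the middle of the alphabet (position → 25−position): Atbash.
Decoding wfl: w↔d, f↔u, l↔o.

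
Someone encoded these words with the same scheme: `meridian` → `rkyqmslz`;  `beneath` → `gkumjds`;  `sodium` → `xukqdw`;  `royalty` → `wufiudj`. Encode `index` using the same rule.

In meridian: m→r is +5, e→k is +6, r→y is +7, i→q is +8 — the shift increases by 1 each position. The shift increases by 1 at each position, starting from +5: 5, 6, 7, ….
Applying it to index: i+5=n, n+6=t, d+7=k, e+8=m, x+9=g.

ntkmg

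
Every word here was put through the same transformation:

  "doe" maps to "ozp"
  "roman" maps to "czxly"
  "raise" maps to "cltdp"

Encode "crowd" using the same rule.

nczho

This is a Caesar cipher with shift 11.
On crowd: c+11=n, r+11=c, o+11=z, w+11=h, d+11=o.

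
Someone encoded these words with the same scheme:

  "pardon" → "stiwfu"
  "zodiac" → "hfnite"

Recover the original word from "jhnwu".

price

The output letters match the input read backwards, each shifted +5: pardon reversed is nodrap. The word is reversed, then every letter is shifted forward by 5.
Undoing it on jhnwu: shift back: j−5=e, h−5=c, n−5=i, w−5=r, u−5=p → ecirp; then reverse → price.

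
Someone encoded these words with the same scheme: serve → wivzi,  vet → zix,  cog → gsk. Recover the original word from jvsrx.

front

Compare letters: s→w is +4, e→i is +4, r→v is +4 — a constant shift. It's a constant shift of +4 (ROT4).
Reversing it on jvsrx: j−4=f, v−4=r, s−4=o, r−4=n, x−4=t.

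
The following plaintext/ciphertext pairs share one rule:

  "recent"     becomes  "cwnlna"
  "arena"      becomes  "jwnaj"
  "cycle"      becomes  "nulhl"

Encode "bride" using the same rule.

The output letters match the input read backwards, each shifted +9: recent reversed is tnecer. The word is reversed, then every letter is shifted forward by 9.
For bride: reverse → edirb; then shift: e+9=n, d+9=m, i+9=r, r+9=a, b+9=k.

nmrak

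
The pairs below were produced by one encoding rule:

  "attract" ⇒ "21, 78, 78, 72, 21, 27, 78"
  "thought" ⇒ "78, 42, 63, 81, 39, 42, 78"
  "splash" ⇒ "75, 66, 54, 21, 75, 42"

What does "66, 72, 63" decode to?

pro

a(#1)→21 and t(#20)→78: differences scale by 3, so n = 3·pos + 18. Each letter becomes 3×(its alphabet position, a=1..z=26) + 18.
Reversing it on 66, 72, 63: 66→(66−18)÷3=16=p, 72→(72−18)÷3=18=r, 63→(63−18)÷3=15=o.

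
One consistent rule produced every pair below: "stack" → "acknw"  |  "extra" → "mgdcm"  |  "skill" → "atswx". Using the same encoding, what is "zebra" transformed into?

hnlcm

Letter i (0-indexed) is shifted by i+8, so successive shifts are 8, 9, 10, ….
Applying it to zebra: z+8=h, e+9=n, b+10=l, r+11=c, a+12=m.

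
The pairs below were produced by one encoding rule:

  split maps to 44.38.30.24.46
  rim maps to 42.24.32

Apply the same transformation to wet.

52.16.46

The formula is n = 2×(alphabet index, a=1) + 6.
Applying it to wet: w=23→52, e=5→16, t=20→46.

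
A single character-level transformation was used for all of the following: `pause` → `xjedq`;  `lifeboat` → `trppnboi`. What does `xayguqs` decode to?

provide

In pause: p→x is +8, a→j is +9, u→e is +10, s→d is +11 — the shift increases by 1 each position. The shift increases by 1 at each position, starting from +8: 8, 9, 10, ….
Undoing it on xayguqs: x−8=p, a−9=r, y−10=o, g−11=v, u−12=i, q−13=d, s−14=e.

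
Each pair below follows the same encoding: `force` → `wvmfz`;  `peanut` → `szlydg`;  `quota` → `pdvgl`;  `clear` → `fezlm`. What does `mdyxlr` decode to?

f(5)→w(22) and o(14)→v(21) fit y≡23x+11 (mod 26); the inverse of 23 mod 26 is 17. Each letter's alphabet position (a=0..z=25) is mapped through 23·x+11 mod 26 — an affine cipher.
Decoding mdyxlr: m(12)→17·(12−11)≡17=r; d(3)→17·(3−11)≡20=u; y(24)→17·(24−11)≡13=n; x(23)→17·(23−11)≡22=w; l(11)→17·(11−11)≡0=a; r(17)→17·(17−11)≡24=y (all mod 26).

runway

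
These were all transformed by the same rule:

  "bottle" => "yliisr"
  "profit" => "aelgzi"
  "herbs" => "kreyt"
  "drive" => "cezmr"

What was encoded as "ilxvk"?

tough

Treating letters as 0–25, the rule is x ↦ 15x + 9 (mod 26).
Decoding ilxvk: i(8)→7·(8−9)≡19=t; l(11)→7·(11−9)≡14=o; x(23)→7·(23−9)≡20=u; v(21)→7·(21−9)≡6=g; k(10)→7·(10−9)≡7=h (all mod 26).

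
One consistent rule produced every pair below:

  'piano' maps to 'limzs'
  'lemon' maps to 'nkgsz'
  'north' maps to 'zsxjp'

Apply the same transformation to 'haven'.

pmvkz

p(15)→l(11) and i(8)→i(8) fit y≡19x+12 (mod 26); the inverse of 19 mod 26 is 11. Treating letters as 0–25, the rule is x ↦ 19x + 12 (mod 26).
On haven: h(7)→19·7+12≡15=p; a(0)→19·0+12≡12=m; v(21)→19·21+12≡21=v; e(4)→19·4+12≡10=k; n(13)→19·13+12≡25=z (all mod 26).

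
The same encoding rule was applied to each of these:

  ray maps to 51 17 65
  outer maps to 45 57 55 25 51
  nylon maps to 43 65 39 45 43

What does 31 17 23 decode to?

r(#18)→51 and a(#1)→17: differences scale by 2, so n = 2·pos + 15. The formula is n = 2×(alphabet index, a=1) + 15.
Reversing it on 31 17 23: 31→(31−15)÷2=8=h, 17→(17−15)÷2=1=a, 23→(23−15)÷2=4=d.

had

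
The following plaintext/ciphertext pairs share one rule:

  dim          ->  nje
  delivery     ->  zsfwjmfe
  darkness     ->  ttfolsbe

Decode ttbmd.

class

The output letters match the input read backwards, each shifted +1: dim reversed is mid. Read the word backwards and shift each letter +1.
Undoing it on ttbmd: shift back: t−1=s, t−1=s, b−1=a, m−1=l, d−1=c → ssalc; then reverse → class.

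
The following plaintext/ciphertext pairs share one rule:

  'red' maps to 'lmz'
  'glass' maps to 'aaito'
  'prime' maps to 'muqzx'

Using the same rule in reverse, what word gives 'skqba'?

stick

The word is reversed, then every letter is shifted forward by 8.
Undoing it on skqba: shift back: s−8=k, k−8=c, q−8=i, b−8=t, a−8=s → kcits; then reverse → stick.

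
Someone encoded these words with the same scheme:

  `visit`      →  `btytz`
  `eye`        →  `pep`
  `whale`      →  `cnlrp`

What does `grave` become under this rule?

mxlbp

The shift depends on letter class: consonant v→b is +6, but vowel i→t is +11. The rule splits by letter class: vowels +11, consonants +6.
Applying it to grave: g(cons)+6=m, r(cons)+6=x, a(vowel)+11=l, v(cons)+6=b, e(vowel)+11=p.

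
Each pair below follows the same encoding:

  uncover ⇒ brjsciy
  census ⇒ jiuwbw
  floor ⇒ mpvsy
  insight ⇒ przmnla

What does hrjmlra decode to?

The shifts repeat in a cycle of length 2: positions 0,1,… shift by +7, +4, then the pattern repeats.
Reversing it on hrjmlra: h−7=a, r−4=n, j−7=c, m−4=i, l−7=e, r−4=n, a−7=t.

ancient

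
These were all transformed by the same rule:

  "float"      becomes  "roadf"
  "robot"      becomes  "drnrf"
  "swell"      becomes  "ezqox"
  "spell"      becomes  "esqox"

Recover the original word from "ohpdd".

Shifts by position in float: pos 0: f→r (+12), pos 1: l→o (+3), pos 2: o→a (+12), pos 3: a→d (+3) — repeating every 2. The shifts repeat in a cycle of length 2: positions 0,1,… shift by +12, +3, then the pattern repeats.
Decoding ohpdd: o−12=c, h−3=e, p−12=d, d−3=a, d−12=r.

cedar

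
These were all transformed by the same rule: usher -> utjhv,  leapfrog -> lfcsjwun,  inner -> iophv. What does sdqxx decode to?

In usher: u→u is +0, s→t is +1, h→j is +2, e→h is +3 — the shift increases by 1 each position. Letter i (0-indexed) is shifted by i+0, so successive shifts are 0, 1, 2, ….
Reversing it on sdqxx: s−0=s, d−1=c, q−2=o, x−3=u, x−4=t.

scout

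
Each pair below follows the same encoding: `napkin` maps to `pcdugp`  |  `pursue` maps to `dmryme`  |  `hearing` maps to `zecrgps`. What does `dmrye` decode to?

n(13)→p(15) and a(0)→c(2) fit y≡7x+2 (mod 26); the inverse of 7 mod 26 is 15. This is an affine cipher: with a=0,…,z=25, each position x becomes (7x+2) mod 26.
Decoding dmrye: d(3)→15·(3−2)≡15=p; m(12)→15·(12−2)≡20=u; r(17)→15·(17−2)≡17=r; y(24)→15·(24−2)≡18=s; e(4)→15·(4−2)≡4=e (all mod 26).

purse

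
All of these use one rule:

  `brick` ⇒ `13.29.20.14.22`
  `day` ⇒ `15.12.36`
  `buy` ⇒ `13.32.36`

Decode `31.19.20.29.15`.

b is letter #2 and maps to 13: an offset of 11. Letters become their 1-based position plus 11 (so a→12, b→13, …).
Decoding 31.19.20.29.15: 31→(31−11)÷1=20=t, 19→(19−11)÷1=8=h, 20→(20−11)÷1=9=i, 29→(29−11)÷1=18=r, 15→(15−11)÷1=4=d.

third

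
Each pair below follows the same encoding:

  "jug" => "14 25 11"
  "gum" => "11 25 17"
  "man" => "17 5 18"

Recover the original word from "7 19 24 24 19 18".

cotton

Each letter is replaced by its alphabet position (a=1..z=26) + 4.
Decoding 7 19 24 24 19 18: 7→(7−4)÷1=3=c, 19→(19−4)÷1=15=o, 24→(24−4)÷1=20=t, 24→(24−4)÷1=20=t, 19→(19−4)÷1=15=o, 18→(18−4)÷1=14=n.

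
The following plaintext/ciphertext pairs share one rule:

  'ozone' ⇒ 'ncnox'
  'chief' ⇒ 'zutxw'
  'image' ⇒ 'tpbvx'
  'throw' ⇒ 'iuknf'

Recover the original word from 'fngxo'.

woven

o(14)→n(13) and z(25)→c(2) fit y≡25x+1 (mod 26); the inverse of 25 mod 26 is 25. Treating letters as 0–25, the rule is x ↦ 25x + 1 (mod 26).
Decoding fngxo: f(5)→25·(5−1)≡22=w; n(13)→25·(13−1)≡14=o; g(6)→25·(6−1)≡21=v; x(23)→25·(23−1)≡4=e; o(14)→25·(14−1)≡13=n (all mod 26).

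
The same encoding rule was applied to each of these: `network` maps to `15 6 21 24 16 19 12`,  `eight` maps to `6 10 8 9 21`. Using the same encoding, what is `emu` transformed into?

6 14 22

n is letter #14 and maps to 15: an offset of 1. Letters become their 1-based position plus 1 (so a→2, b→3, …).
Applying it to emu: e=5→6, m=13→14, u=21→22.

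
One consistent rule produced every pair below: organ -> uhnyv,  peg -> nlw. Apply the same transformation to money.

Two steps: reverse the string, then apply a Caesar shift of +7.
On money: reverse → yenom; then shift: y+7=f, e+7=l, n+7=u, o+7=v, m+7=t.

fluvt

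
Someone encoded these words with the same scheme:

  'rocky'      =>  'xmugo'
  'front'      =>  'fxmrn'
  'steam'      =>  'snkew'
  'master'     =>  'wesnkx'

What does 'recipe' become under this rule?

xkuqhk

r(17)→x(23) and o(14)→m(12) fit y≡21x+4 (mod 26); the inverse of 21 mod 26 is 5. Each letter's alphabet position (a=0..z=25) is mapped through 21·x+4 mod 26 — an affine cipher.
Applying it to recipe: r(17)→21·17+4≡23=x; e(4)→21·4+4≡10=k; c(2)→21·2+4≡20=u; i(8)→21·8+4≡16=q; p(15)→21·15+4≡7=h; e(4)→21·4+4≡10=k (all mod 26).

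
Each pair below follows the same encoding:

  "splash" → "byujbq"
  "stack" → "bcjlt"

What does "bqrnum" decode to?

Compare letters: s→b is +9, p→y is +9, l→u is +9 — a constant shift. It's a constant shift of +9 (ROT9).
Decoding bqrnum: b−9=s, q−9=h, r−9=i, n−9=e, u−9=l, m−9=d.

shield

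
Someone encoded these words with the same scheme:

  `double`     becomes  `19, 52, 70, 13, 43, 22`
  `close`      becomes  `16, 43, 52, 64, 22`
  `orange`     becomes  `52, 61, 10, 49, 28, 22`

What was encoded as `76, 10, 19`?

d(#4)→19 and o(#15)→52: differences scale by 3, so n = 3·pos + 7. With a=1..z=26, the number is 3·pos + 7.
Undoing it on 76, 10, 19: 76→(76−7)÷3=23=w, 10→(10−7)÷3=1=a, 19→(19−7)÷3=4=d.

wad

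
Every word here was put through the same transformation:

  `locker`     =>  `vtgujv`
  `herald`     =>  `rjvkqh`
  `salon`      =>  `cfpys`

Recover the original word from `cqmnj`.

Shifts by position in locker: pos 0: l→v (+10), pos 1: o→t (+5), pos 2: c→g (+4), pos 3: k→u (+10), pos 4: e→j (+5), pos 5: r→v (+4) — repeating every 3. A repeating key of period 3 is used — shifts +10, +5, +4 over and over.
Decoding cqmnj: c−10=s, q−5=l, m−4=i, n−10=d, j−5=e.

slide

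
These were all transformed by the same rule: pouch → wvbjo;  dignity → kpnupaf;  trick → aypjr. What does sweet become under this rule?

Compare letters: p→w is +7, o→v is +7, u→b is +7 — a constant shift. Every letter moves 7 places later in the alphabet, wrapping around z→a.
For sweet: s+7=z, w+7=d, e+7=l, e+7=l, t+7=a.

zdlla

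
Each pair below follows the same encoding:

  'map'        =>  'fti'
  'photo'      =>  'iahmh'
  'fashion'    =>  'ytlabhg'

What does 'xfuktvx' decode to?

Compare letters: m→f is +19, a→t is +19, p→i is +19 — a constant shift. It's a constant shift of +19 (ROT19).
Reversing it on xfuktvx: x−19=e, f−19=m, u−19=b, k−19=r, t−19=a, v−19=c, x−19=e.

embrace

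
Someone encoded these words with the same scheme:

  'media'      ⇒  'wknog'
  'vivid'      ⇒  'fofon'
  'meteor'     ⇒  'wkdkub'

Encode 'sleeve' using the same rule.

cvkkfk

The shift depends on letter class: consonant m→w is +10, but vowel e→k is +6. Vowels shift forward by 6 and consonants shift forward by 10.
For sleeve: s(cons)+10=c, l(cons)+10=v, e(vowel)+6=k, e(vowel)+6=k, v(cons)+10=f, e(vowel)+6=k.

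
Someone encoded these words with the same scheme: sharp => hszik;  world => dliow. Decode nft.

mug

Each pair mirrors across the alphabet (s↔h, h↔s, a↔z): positions sum to 25. Each letter is replaced by its mirror in the alphabet: a↔z, b↔y, c↔x, and so on (the Atbash cipher).
Decoding nft: n↔m, f↔u, t↔g.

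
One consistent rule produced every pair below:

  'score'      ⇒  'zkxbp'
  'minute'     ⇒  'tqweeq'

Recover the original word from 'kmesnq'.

device

In score: s→z is +7, c→k is +8, o→x is +9, r→b is +10 — the shift increases by 1 each position. The shift increases by 1 at each position, starting from +7: 7, 8, 9, ….
Decoding kmesnq: k−7=d, m−8=e, e−9=v, s−10=i, n−11=c, q−12=e.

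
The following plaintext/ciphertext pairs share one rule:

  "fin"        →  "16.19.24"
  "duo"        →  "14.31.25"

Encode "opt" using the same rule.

f is letter #6 and maps to 16: an offset of 10. Each letter is replaced by its alphabet position (a=1..z=26) + 10.
Applying it to opt: o=15→25, p=16→26, t=20→30.

25.26.30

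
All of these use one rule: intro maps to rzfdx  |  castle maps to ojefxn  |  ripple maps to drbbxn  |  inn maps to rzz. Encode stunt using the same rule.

The shift depends on letter class: consonant n→z is +12, but vowel i→r is +9. Vowels shift forward by 9 and consonants shift forward by 12.
Applying it to stunt: s(cons)+12=e, t(cons)+12=f, u(vowel)+9=d, n(cons)+12=z, t(cons)+12=f.

efdzf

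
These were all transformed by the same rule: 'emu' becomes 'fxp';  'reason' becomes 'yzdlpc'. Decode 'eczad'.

Read the word backwards and shift each letter +11.
Undoing it on eczad: shift back: e−11=t, c−11=r, z−11=o, a−11=p, d−11=s → trops; then reverse → sport.

sport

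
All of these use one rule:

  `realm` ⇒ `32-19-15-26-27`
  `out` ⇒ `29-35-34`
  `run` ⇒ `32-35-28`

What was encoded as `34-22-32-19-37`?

threw

r is letter #18 and maps to 32: an offset of 14. Letters become their 1-based position plus 14 (so a→15, b→16, …).
Reversing it on 34-22-32-19-37: 34→(34−14)÷1=20=t, 22→(22−14)÷1=8=h, 32→(32−14)÷1=18=r, 19→(19−14)÷1=5=e, 37→(37−14)÷1=23=w.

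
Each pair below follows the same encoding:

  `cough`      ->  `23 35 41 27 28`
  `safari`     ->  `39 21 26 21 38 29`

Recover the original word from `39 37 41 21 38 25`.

square

The number is (letter's place in the alphabet, a=1) + 20.
Reversing it on 39 37 41 21 38 25: 39→(39−20)÷1=19=s, 37→(37−20)÷1=17=q, 41→(41−20)÷1=21=u, 21→(21−20)÷1=1=a, 38→(38−20)÷1=18=r, 25→(25−20)÷1=5=e.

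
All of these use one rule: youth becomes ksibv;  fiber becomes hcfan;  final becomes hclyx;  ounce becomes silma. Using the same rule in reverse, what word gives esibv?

mouth

y(24)→k(10) and o(14)→s(18) fit y≡7x+24 (mod 26); the inverse of 7 mod 26 is 15. This is an affine cipher: with a=0,…,z=25, each position x becomes (7x+24) mod 26.
Decoding esibv: e(4)→15·(4−24)≡12=m; s(18)→15·(18−24)≡14=o; i(8)→15·(8−24)≡20=u; b(1)→15·(1−24)≡19=t; v(21)→15·(21−24)≡7=h (all mod 26).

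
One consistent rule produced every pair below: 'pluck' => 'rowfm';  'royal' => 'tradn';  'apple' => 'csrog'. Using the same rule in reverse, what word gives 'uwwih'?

Shifts by position in pluck: pos 0: p→r (+2), pos 1: l→o (+3), pos 2: u→w (+2), pos 3: c→f (+3) — repeating every 2. It's a Vigenère-style cipher with numeric key [2,3]: position i shifts by key[i mod 2].
Undoing it on uwwih: u−2=s, w−3=t, w−2=u, i−3=f, h−2=f.

stuff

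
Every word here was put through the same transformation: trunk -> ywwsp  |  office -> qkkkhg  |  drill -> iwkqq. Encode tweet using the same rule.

The shift depends on letter class: consonant t→y is +5, but vowel u→w is +2. Two shifts are in play — +2 for a/e/i/o/u, +5 for every other letter.
On tweet: t(cons)+5=y, w(cons)+5=b, e(vowel)+2=g, e(vowel)+2=g, t(cons)+5=y.

ybggy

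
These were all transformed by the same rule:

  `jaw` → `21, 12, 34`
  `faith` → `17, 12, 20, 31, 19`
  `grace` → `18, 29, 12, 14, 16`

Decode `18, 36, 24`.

gym

Letters become their 1-based position plus 11 (so a→12, b→13, …).
Reversing it on 18, 36, 24: 18→(18−11)÷1=7=g, 36→(36−11)÷1=25=y, 24→(24−11)÷1=13=m.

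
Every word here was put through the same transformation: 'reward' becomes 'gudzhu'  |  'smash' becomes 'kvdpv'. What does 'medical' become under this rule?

odflghp

The output letters match the input read backwards, each shifted +3: reward reversed is drawer. Read the word backwards and shift each letter +3.
Applying it to medical: reverse → lacidem; then shift: l+3=o, a+3=d, c+3=f, i+3=l, d+3=g, e+3=h, m+3=p.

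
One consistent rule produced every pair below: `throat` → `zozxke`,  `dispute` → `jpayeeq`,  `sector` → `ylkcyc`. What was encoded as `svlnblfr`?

moderate

Letter i (0-indexed) is shifted by i+6, so successive shifts are 6, 7, 8, ….
Reversing it on svlnblfr: s−6=m, v−7=o, l−8=d, n−9=e, b−10=r, l−11=a, f−12=t, r−13=e.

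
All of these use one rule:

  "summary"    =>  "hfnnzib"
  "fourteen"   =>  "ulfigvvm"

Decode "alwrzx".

zodiac

Letters are reflected about the middle of the alphabet (position → 25−position): Atbash.
Undoing it on alwrzx: a↔z, l↔o, w↔d, r↔i, z↔a, x↔c.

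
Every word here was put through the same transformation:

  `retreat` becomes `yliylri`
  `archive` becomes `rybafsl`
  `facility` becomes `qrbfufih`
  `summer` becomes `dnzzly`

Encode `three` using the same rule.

iayll

r(17)→y(24) and e(4)→l(11) fit y≡5x+17 (mod 26); the inverse of 5 mod 26 is 21. This is an affine cipher: with a=0,…,z=25, each position x becomes (5x+17) mod 26.
Applying it to three: t(19)→5·19+17≡8=i; h(7)→5·7+17≡0=a; r(17)→5·17+17≡24=y; e(4)→5·4+17≡11=l; e(4)→5·4+17≡11=l (all mod 26).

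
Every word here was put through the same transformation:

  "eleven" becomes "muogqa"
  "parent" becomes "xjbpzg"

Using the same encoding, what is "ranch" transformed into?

In eleven: e→m is +8, l→u is +9, e→o is +10, v→g is +11 — the shift increases by 1 each position. Letter i (0-indexed) is shifted by i+8, so successive shifts are 8, 9, 10, ….
On ranch: r+8=z, a+9=j, n+10=x, c+11=n, h+12=t.

zjxnt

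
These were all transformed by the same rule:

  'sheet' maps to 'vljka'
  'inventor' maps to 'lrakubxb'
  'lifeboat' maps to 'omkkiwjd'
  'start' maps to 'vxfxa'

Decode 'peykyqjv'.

In sheet: s→v is +3, h→l is +4, e→j is +5, e→k is +6 — the shift increases by 1 each position. Letter i (0-indexed) is shifted by i+3, so successive shifts are 3, 4, 5, ….
Reversing it on peykyqjv: p−3=m, e−4=a, y−5=t, k−6=e, y−7=r, q−8=i, j−9=a, v−10=l.

material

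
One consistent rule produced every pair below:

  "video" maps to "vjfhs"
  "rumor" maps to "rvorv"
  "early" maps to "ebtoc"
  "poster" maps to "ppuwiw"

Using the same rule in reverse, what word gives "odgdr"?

In video: v→v is +0, i→j is +1, d→f is +2, e→h is +3 — the shift increases by 1 each position. The shift increases by 1 at each position, starting from +0: 0, 1, 2, ….
Undoing it on odgdr: o−0=o, d−1=c, g−2=e, d−3=a, r−4=n.

ocean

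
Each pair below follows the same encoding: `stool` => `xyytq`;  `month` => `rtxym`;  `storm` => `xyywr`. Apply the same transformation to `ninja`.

snxof

The shifts repeat in a cycle of length 3: positions 0,1,… shift by +5, +5, +10, then the pattern repeats.
For ninja: n+5=s, i+5=n, n+10=x, j+5=o, a+5=f.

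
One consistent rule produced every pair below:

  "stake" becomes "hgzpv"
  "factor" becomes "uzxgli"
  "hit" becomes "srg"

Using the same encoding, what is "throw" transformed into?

Each pair mirrors across the alphabet (s↔h, t↔g, a↔z): positions sum to 25. This is the alphabet-reversal cipher (Atbash): a becomes z, b becomes y, etc.
For throw: t↔g, h↔s, r↔i, o↔l, w↔d.

gsild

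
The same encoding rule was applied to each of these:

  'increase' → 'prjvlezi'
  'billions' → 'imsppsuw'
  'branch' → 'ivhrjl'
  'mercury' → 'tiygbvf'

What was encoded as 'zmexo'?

Shifts by position in increase: pos 0: i→p (+7), pos 1: n→r (+4), pos 2: c→j (+7), pos 3: r→v (+4) — repeating every 2. The shifts repeat in a cycle of length 2: positions 0,1,… shift by +7, +4, then the pattern repeats.
Decoding zmexo: z−7=s, m−4=i, e−7=x, x−4=t, o−7=h.

sixth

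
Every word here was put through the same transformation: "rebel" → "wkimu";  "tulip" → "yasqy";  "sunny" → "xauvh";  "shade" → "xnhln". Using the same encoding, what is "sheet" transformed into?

The shift increases by 1 at each position, starting from +5: 5, 6, 7, ….
For sheet: s+5=x, h+6=n, e+7=l, e+8=m, t+9=c.

xnlmc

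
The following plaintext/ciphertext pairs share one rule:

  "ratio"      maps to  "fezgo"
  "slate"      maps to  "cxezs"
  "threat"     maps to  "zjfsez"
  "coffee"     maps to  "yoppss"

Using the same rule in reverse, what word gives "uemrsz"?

r(17)→f(5) and a(0)→e(4) fit y≡23x+4 (mod 26); the inverse of 23 mod 26 is 17. Treating letters as 0–25, the rule is x ↦ 23x + 4 (mod 26).
Decoding uemrsz: u(20)→17·(20−4)≡12=m; e(4)→17·(4−4)≡0=a; m(12)→17·(12−4)≡6=g; r(17)→17·(17−4)≡13=n; s(18)→17·(18−4)≡4=e; z(25)→17·(25−4)≡19=t (all mod 26).

magnet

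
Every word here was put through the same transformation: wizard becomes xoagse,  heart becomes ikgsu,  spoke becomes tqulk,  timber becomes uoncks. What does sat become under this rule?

The shift depends on letter class: consonant w→x is +1, but vowel i→o is +6. Two shifts are in play — +6 for a/e/i/o/u, +1 for every other letter.
On sat: s(cons)+1=t, a(vowel)+6=g, t(cons)+1=u.

tgu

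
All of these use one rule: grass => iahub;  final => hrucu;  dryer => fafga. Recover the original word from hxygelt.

Shifts by position in grass: pos 0: g→i (+2), pos 1: r→a (+9), pos 2: a→h (+7), pos 3: s→u (+2), pos 4: s→b (+9) — repeating every 3. A repeating key of period 3 is used — shifts +2, +9, +7 over and over.
Undoing it on hxygelt: h−2=f, x−9=o, y−7=r, g−2=e, e−9=v, l−7=e, t−2=r.

forever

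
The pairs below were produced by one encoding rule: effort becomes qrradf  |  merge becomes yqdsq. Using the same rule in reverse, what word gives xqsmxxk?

legally

Compare letters: e→q is +12, f→r is +12, f→r is +12 — a constant shift. This is a Caesar cipher with shift 12.
Reversing it on xqsmxxk: x−12=l, q−12=e, s−12=g, m−12=a, x−12=l, x−12=l, k−12=y.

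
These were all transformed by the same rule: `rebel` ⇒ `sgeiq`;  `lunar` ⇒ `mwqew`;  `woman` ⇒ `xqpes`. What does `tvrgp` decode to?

The shift increases by 1 at each position, starting from +1: 1, 2, 3, ….
Decoding tvrgp: t−1=s, v−2=t, r−3=o, g−4=c, p−5=k.

stock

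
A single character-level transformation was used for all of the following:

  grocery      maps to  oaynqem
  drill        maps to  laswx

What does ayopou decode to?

speech

In grocery: g→o is +8, r→a is +9, o→y is +10, c→n is +11 — the shift increases by 1 each position. Each letter shifts forward by (position + 8), i.e. 8, 9, 10, … — the shift grows by one for each successive letter.
Decoding ayopou: a−8=s, y−9=p, o−10=e, p−11=e, o−12=c, u−13=h.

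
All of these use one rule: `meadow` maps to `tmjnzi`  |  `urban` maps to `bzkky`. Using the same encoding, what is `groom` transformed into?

In meadow: m→t is +7, e→m is +8, a→j is +9, d→n is +10 — the shift increases by 1 each position. The shift increases by 1 at each position, starting from +7: 7, 8, 9, ….
On groom: g+7=n, r+8=z, o+9=x, o+10=y, m+11=x.

nzxyx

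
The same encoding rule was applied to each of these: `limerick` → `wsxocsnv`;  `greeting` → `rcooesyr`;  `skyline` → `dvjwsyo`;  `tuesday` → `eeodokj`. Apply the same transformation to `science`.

dnsoyno

The shift depends on letter class: consonant l→w is +11, but vowel i→s is +10. The rule splits by letter class: vowels +10, consonants +11.
Applying it to science: s(cons)+11=d, c(cons)+11=n, i(vowel)+10=s, e(vowel)+10=o, n(cons)+11=y, c(cons)+11=n, e(vowel)+10=o.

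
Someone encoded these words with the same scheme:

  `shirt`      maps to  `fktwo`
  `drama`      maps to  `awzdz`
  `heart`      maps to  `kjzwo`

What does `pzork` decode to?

s(18)→f(5) and h(7)→k(10) fit y≡9x+25 (mod 26); the inverse of 9 mod 26 is 3. Each letter's alphabet position (a=0..z=25) is mapped through 9·x+25 mod 26 — an affine cipher.
Reversing it on pzork: p(15)→3·(15−25)≡22=w; z(25)→3·(25−25)≡0=a; o(14)→3·(14−25)≡19=t; r(17)→3·(17−25)≡2=c; k(10)→3·(10−25)≡7=h (all mod 26).

watch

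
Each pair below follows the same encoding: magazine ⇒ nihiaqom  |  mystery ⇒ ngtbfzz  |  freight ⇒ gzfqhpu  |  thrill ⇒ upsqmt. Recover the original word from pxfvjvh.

Shifts by position in magazine: pos 0: m→n (+1), pos 1: a→i (+8), pos 2: g→h (+1), pos 3: a→i (+8) — repeating every 2. The shifts repeat in a cycle of length 2: positions 0,1,… shift by +1, +8, then the pattern repeats.
Reversing it on pxfvjvh: p−1=o, x−8=p, f−1=e, v−8=n, j−1=i, v−8=n, h−1=g.

opening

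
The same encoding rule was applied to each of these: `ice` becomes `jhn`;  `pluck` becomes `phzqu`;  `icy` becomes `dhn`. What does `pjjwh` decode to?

creek

The output letters match the input read backwards, each shifted +5: ice reversed is eci. The word is reversed, then every letter is shifted forward by 5.
Decoding pjjwh: shift back: p−5=k, j−5=e, j−5=e, w−5=r, h−5=c → keerc; then reverse → creek.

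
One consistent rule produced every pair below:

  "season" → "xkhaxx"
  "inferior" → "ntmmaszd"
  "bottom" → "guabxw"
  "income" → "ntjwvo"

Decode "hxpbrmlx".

critical

The shift increases by 1 at each position, starting from +5: 5, 6, 7, ….
Reversing it on hxpbrmlx: h−5=c, x−6=r, p−7=i, b−8=t, r−9=i, m−10=c, l−11=a, x−12=l.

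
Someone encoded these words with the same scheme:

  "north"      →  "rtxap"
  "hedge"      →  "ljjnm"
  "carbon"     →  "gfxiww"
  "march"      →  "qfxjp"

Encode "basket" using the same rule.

In north: n→r is +4, o→t is +5, r→x is +6, t→a is +7 — the shift increases by 1 each position. Each letter shifts forward by (position + 4), i.e. 4, 5, 6, … — the shift grows by one for each successive letter.
On basket: b+4=f, a+5=f, s+6=y, k+7=r, e+8=m, t+9=c.

ffyrmc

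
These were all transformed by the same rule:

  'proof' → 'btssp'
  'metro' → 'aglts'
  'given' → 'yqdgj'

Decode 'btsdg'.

p(15)→b(1) and r(17)→t(19) fit y≡9x+22 (mod 26); the inverse of 9 mod 26 is 3. Treating letters as 0–25, the rule is x ↦ 9x + 22 (mod 26).
Reversing it on btsdg: b(1)→3·(1−22)≡15=p; t(19)→3·(19−22)≡17=r; s(18)→3·(18−22)≡14=o; d(3)→3·(3−22)≡21=v; g(6)→3·(6−22)≡4=e (all mod 26).

prove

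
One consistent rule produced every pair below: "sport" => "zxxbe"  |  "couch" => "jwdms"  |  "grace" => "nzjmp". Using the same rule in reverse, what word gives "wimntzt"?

Each letter shifts forward by (position + 7), i.e. 7, 8, 9, … — the shift grows by one for each successive letter.
Undoing it on wimntzt: w−7=p, i−8=a, m−9=d, n−10=d, t−11=i, z−12=n, t−13=g.

padding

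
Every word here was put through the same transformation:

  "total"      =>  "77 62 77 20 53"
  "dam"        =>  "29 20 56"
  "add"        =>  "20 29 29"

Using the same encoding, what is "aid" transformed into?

20 44 29

t(#20)→77 and o(#15)→62: differences scale by 3, so n = 3·pos + 17. The formula is n = 3×(alphabet index, a=1) + 17.
For aid: a=1→20, i=9→44, d=4→29.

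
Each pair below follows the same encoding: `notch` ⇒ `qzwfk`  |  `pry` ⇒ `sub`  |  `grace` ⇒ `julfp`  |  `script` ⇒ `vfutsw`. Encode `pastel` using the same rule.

slvwpo

Vowels shift forward by 11 and consonants shift forward by 3.
On pastel: p(cons)+3=s, a(vowel)+11=l, s(cons)+3=v, t(cons)+3=w, e(vowel)+11=p, l(cons)+3=o.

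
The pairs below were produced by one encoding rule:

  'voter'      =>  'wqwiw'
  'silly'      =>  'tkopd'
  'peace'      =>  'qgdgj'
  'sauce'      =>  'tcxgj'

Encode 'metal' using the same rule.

ngweq

In voter: v→w is +1, o→q is +2, t→w is +3, e→i is +4 — the shift increases by 1 each position. Letter i (0-indexed) is shifted by i+1, so successive shifts are 1, 2, 3, ….
For metal: m+1=n, e+2=g, t+3=w, a+4=e, l+5=q.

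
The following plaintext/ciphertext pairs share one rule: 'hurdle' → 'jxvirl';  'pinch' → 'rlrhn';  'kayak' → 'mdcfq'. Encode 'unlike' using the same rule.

wqpnql

Each letter shifts forward by (position + 2), i.e. 2, 3, 4, … — the shift grows by one for each successive letter.
For unlike: u+2=w, n+3=q, l+4=p, i+5=n, k+6=q, e+7=l.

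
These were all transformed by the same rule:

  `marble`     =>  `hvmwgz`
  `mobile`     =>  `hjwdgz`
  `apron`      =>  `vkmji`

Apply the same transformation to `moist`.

hjdno

Compare letters: m→h is +21, a→v is +21, r→m is +21 — a constant shift. Every letter moves 21 places later in the alphabet, wrapping around z→a.
Applying it to moist: m+21=h, o+21=j, i+21=d, s+21=n, t+21=o.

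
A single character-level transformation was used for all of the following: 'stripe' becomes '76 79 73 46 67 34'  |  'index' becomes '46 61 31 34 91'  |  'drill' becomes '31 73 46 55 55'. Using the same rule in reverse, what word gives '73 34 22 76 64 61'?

reason

s(#19)→76 and t(#20)→79: differences scale by 3, so n = 3·pos + 19. Each letter becomes 3×(its alphabet position, a=1..z=26) + 19.
Undoing it on 73 34 22 76 64 61: 73→(73−19)÷3=18=r, 34→(34−19)÷3=5=e, 22→(22−19)÷3=1=a, 76→(76−19)÷3=19=s, 64→(64−19)÷3=15=o, 61→(61−19)÷3=14=n.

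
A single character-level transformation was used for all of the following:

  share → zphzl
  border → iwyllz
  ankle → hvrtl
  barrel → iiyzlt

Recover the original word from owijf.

Shifts by position in share: pos 0: s→z (+7), pos 1: h→p (+8), pos 2: a→h (+7), pos 3: r→z (+8) — repeating every 2. A repeating key of period 2 is used — shifts +7, +8 over and over.
Decoding owijf: o−7=h, w−8=o, i−7=b, j−8=b, f−7=y.

hobby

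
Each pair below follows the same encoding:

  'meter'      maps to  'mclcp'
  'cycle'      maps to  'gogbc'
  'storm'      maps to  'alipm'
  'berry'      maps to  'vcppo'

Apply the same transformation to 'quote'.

ewilc

m(12)→m(12) and e(4)→c(2) fit y≡11x+10 (mod 26); the inverse of 11 mod 26 is 19. Treating letters as 0–25, the rule is x ↦ 11x + 10 (mod 26).
Applying it to quote: q(16)→11·16+10≡4=e; u(20)→11·20+10≡22=w; o(14)→11·14+10≡8=i; t(19)→11·19+10≡11=l; e(4)→11·4+10≡2=c (all mod 26).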